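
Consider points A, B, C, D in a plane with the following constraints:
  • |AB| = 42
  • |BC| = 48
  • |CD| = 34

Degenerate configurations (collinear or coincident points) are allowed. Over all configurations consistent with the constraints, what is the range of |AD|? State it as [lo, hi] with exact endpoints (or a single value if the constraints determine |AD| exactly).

|AB| ∈ {42}
|BC| ∈ {48}
|CD| ∈ {34}
|AC| ∈ [6, 90]
|BD| ∈ [14, 82]
|AD| ∈ [0, 124]

|AD| ∈ [0, 124]  (≈ [0.0000, 124.0000])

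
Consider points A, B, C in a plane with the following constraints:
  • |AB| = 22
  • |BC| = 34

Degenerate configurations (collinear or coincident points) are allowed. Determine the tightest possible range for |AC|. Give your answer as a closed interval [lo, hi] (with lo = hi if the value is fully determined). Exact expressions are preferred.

|AC| ∈ [12, 56]  (≈ [12.0000, 56.0000])

|AB| ∈ {22}
|BC| ∈ {34}
|AC| ∈ [12, 56]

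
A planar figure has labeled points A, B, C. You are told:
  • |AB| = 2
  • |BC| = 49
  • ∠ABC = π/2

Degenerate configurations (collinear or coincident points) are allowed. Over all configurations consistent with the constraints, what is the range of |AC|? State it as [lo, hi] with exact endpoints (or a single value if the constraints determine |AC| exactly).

|AC| = √(2405)  (≈ 49.0408)

|AB| ∈ {2}
|BC| ∈ {49}
|AC| ∈ {√(2405)}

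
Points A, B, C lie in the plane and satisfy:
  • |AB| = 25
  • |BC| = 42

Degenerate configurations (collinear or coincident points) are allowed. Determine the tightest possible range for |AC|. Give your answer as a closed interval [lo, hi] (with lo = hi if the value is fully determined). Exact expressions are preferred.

|AC| ∈ [17, 67]  (≈ [17.0000, 67.0000])

|AB| ∈ {25}
|BC| ∈ {42}
|AC| ∈ [17, 67]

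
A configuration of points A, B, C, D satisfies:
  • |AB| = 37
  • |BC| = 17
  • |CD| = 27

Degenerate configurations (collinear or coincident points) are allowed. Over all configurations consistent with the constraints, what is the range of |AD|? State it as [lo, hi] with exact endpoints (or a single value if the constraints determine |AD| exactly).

|AB| ∈ {37}
|BC| ∈ {17}
|CD| ∈ {27}
|AC| ∈ [20, 54]
|BD| ∈ [10, 44]
|AD| ∈ [0, 81]

|AD| ∈ [0, 81]  (≈ [0.0000, 81.0000])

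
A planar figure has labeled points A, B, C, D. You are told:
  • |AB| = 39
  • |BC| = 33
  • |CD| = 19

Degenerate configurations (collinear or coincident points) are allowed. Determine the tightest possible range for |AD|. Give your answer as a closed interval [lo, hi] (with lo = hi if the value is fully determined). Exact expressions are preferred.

|AB| ∈ {39}
|BC| ∈ {33}
|CD| ∈ {19}
|AC| ∈ [6, 72]
|BD| ∈ [14, 52]
|AD| ∈ [0, 91]

|AD| ∈ [0, 91]  (≈ [0.0000, 91.0000])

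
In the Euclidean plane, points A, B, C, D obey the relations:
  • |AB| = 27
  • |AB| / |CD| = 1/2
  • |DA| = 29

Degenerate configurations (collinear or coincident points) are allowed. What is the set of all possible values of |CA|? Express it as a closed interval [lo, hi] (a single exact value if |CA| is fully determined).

|AB| ∈ {27}
|AD| ∈ {29}
|CD| ∈ {54}
|BD| ∈ [2, 56]
|AC| ∈ [25, 83]
|BC| ∈ [0, 110]

|CA| ∈ [25, 83]  (≈ [25.0000, 83.0000])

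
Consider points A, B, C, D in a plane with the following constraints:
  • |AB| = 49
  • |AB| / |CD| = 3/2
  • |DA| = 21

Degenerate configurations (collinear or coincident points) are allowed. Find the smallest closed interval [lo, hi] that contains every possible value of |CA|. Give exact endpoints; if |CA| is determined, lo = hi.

|CA| ∈ [35/3, 161/3]  (≈ [11.6667, 53.6667])

|AB| ∈ {49}
|AD| ∈ {21}
|CD| ∈ {98/3}
|BD| ∈ [28, 70]
|AC| ∈ [35/3, 161/3]
|BC| ∈ [0, 308/3]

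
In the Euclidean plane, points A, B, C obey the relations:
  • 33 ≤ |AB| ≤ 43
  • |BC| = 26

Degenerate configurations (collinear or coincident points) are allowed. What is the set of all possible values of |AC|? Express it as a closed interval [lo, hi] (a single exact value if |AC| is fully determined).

|AB| ∈ [33, 43]
|BC| ∈ {26}
|AC| ∈ [7, 69]

|AC| ∈ [7, 69]  (≈ [7.0000, 69.0000])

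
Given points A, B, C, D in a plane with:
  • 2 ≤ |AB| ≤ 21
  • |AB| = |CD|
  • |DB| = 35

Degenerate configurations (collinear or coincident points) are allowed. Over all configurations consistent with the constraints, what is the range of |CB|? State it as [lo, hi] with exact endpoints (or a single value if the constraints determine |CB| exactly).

|CB| ∈ [14, 56]  (≈ [14.0000, 56.0000])

|AB| ∈ [2, 21]
|BD| ∈ {35}
|CD| ∈ [2, 21]
|AD| ∈ [14, 56]
|BC| ∈ [14, 56]
|AC| ∈ [0, 77]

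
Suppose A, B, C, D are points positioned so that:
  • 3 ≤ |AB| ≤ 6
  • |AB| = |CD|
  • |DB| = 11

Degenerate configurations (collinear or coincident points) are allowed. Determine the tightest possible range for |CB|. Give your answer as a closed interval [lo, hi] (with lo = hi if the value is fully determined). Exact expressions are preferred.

|AB| ∈ [3, 6]
|BD| ∈ {11}
|CD| ∈ [3, 6]
|AD| ∈ [5, 17]
|BC| ∈ [5, 17]
|AC| ∈ [0, 23]

|CB| ∈ [5, 17]  (≈ [5.0000, 17.0000])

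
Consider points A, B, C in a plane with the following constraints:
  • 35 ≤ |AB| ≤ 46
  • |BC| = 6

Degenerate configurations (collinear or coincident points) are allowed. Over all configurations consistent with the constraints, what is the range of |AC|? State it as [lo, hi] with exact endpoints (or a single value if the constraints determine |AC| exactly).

|AC| ∈ [29, 52]  (≈ [29.0000, 52.0000])

|AB| ∈ [35, 46]
|BC| ∈ {6}
|AC| ∈ [29, 52]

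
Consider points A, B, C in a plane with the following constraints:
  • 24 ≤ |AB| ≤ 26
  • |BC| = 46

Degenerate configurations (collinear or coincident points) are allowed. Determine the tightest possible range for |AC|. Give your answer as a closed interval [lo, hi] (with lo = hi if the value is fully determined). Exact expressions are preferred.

|AB| ∈ [24, 26]
|BC| ∈ {46}
|AC| ∈ [20, 72]

|AC| ∈ [20, 72]  (≈ [20.0000, 72.0000])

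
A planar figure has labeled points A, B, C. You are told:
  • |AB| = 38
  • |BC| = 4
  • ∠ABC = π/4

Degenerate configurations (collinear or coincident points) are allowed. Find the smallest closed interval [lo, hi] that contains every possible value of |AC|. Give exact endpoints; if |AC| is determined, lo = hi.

|AB| ∈ {38}
|BC| ∈ {4}
|AC| ∈ {2·√(365 - 38·√(2))}

|AC| = 2·√(365 - 38·√(2))  (≈ 35.2851)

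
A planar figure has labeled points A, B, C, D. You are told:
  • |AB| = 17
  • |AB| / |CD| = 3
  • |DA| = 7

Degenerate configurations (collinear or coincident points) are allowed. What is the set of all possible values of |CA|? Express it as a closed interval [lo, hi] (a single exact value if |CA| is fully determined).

|AB| ∈ {17}
|AD| ∈ {7}
|CD| ∈ {17/3}
|BD| ∈ [10, 24]
|AC| ∈ [4/3, 38/3]
|BC| ∈ [13/3, 89/3]

|CA| ∈ [4/3, 38/3]  (≈ [1.3333, 12.6667])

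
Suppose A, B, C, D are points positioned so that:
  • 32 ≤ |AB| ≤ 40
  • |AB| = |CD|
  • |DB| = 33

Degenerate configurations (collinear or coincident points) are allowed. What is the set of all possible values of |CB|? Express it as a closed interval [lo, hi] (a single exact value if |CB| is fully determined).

|AB| ∈ [32, 40]
|BD| ∈ {33}
|CD| ∈ [32, 40]
|AD| ∈ [0, 73]
|BC| ∈ [0, 73]
|AC| ∈ [0, 113]

|CB| ∈ [0, 73]  (≈ [0.0000, 73.0000])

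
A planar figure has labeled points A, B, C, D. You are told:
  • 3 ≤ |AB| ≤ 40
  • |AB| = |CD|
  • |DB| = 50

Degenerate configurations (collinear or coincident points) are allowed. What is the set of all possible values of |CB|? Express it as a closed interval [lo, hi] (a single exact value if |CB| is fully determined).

|AB| ∈ [3, 40]
|BD| ∈ {50}
|CD| ∈ [3, 40]
|AD| ∈ [10, 90]
|BC| ∈ [10, 90]
|AC| ∈ [0, 130]

|CB| ∈ [10, 90]  (≈ [10.0000, 90.0000])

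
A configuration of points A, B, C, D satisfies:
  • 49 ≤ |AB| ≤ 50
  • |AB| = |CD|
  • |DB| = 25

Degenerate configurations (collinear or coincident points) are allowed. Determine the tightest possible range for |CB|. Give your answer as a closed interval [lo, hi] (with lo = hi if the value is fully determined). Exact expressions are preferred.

|AB| ∈ [49, 50]
|BD| ∈ {25}
|CD| ∈ [49, 50]
|AD| ∈ [24, 75]
|BC| ∈ [24, 75]
|AC| ∈ [0, 125]

|CB| ∈ [24, 75]  (≈ [24.0000, 75.0000])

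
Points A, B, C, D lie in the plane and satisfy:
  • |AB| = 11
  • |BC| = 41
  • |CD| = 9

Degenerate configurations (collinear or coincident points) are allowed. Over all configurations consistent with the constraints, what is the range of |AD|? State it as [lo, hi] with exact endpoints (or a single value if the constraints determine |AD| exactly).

|AB| ∈ {11}
|BC| ∈ {41}
|CD| ∈ {9}
|AC| ∈ [30, 52]
|BD| ∈ [32, 50]
|AD| ∈ [21, 61]

|AD| ∈ [21, 61]  (≈ [21.0000, 61.0000])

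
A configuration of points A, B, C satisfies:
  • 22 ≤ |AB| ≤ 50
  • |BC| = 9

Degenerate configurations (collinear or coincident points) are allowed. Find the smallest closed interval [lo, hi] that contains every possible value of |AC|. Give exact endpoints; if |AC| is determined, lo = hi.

|AC| ∈ [13, 59]  (≈ [13.0000, 59.0000])

|AB| ∈ [22, 50]
|BC| ∈ {9}
|AC| ∈ [13, 59]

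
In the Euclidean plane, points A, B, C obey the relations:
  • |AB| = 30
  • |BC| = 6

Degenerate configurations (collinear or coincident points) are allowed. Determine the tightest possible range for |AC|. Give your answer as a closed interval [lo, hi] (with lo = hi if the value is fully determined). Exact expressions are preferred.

|AB| ∈ {30}
|BC| ∈ {6}
|AC| ∈ [24, 36]

|AC| ∈ [24, 36]  (≈ [24.0000, 36.0000])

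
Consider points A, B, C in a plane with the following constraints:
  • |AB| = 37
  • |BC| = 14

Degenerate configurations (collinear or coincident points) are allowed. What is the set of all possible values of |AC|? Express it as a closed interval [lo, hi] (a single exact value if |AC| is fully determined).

|AC| ∈ [23, 51]  (≈ [23.0000, 51.0000])

|AB| ∈ {37}
|BC| ∈ {14}
|AC| ∈ [23, 51]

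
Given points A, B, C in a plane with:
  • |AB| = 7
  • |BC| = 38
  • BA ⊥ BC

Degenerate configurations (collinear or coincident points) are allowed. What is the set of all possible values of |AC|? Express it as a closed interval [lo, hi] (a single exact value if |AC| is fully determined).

|AB| ∈ {7}
|BC| ∈ {38}
|AC| ∈ {√(1493)}

|AC| = √(1493)  (≈ 38.6394)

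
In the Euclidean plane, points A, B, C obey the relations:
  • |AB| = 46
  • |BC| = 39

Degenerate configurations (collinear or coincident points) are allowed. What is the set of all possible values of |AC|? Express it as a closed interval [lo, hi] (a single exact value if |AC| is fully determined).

|AB| ∈ {46}
|BC| ∈ {39}
|AC| ∈ [7, 85]

|AC| ∈ [7, 85]  (≈ [7.0000, 85.0000])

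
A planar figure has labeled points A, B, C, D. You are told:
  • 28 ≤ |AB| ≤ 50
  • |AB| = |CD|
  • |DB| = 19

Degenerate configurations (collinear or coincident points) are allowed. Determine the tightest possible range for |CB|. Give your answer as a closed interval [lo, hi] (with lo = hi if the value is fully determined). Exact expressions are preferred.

|AB| ∈ [28, 50]
|BD| ∈ {19}
|CD| ∈ [28, 50]
|AD| ∈ [9, 69]
|BC| ∈ [9, 69]
|AC| ∈ [0, 119]

|CB| ∈ [9, 69]  (≈ [9.0000, 69.0000])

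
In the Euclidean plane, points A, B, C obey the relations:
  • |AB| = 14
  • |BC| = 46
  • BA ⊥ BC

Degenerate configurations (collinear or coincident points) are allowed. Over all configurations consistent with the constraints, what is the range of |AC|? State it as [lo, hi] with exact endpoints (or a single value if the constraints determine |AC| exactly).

|AB| ∈ {14}
|BC| ∈ {46}
|AC| ∈ {34·√(2)}

|AC| = 34·√(2)  (≈ 48.0833)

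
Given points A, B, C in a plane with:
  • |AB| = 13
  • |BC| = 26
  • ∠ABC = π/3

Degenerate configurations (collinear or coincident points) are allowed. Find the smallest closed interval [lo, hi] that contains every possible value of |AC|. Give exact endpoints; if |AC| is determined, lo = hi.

|AB| ∈ {13}
|BC| ∈ {26}
|AC| ∈ {13·√(3)}

|AC| = 13·√(3)  (≈ 22.5167)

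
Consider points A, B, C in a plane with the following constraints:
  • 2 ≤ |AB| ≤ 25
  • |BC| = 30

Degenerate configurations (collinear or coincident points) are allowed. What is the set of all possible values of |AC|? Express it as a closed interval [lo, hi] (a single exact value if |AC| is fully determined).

|AC| ∈ [5, 55]  (≈ [5.0000, 55.0000])

|AB| ∈ [2, 25]
|BC| ∈ {30}
|AC| ∈ [5, 55]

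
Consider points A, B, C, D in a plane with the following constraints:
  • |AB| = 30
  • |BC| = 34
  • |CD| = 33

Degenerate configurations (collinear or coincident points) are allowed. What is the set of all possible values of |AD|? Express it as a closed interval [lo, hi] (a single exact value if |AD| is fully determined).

|AB| ∈ {30}
|BC| ∈ {34}
|CD| ∈ {33}
|AC| ∈ [4, 64]
|BD| ∈ [1, 67]
|AD| ∈ [0, 97]

|AD| ∈ [0, 97]  (≈ [0.0000, 97.0000])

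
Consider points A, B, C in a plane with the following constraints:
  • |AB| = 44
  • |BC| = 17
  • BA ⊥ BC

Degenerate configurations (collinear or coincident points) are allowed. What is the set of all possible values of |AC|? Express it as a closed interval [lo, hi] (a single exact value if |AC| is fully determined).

|AB| ∈ {44}
|BC| ∈ {17}
|AC| ∈ {5·√(89)}

|AC| = 5·√(89)  (≈ 47.1699)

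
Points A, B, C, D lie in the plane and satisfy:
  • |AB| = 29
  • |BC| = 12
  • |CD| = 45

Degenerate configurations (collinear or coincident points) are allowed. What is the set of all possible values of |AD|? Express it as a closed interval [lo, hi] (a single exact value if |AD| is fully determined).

|AD| ∈ [4, 86]  (≈ [4.0000, 86.0000])

|AB| ∈ {29}
|BC| ∈ {12}
|CD| ∈ {45}
|AC| ∈ [17, 41]
|BD| ∈ [33, 57]
|AD| ∈ [4, 86]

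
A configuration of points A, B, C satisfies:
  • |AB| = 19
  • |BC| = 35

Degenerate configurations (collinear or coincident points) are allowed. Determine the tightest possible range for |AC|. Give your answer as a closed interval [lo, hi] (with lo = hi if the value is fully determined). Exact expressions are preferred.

|AC| ∈ [16, 54]  (≈ [16.0000, 54.0000])

|AB| ∈ {19}
|BC| ∈ {35}
|AC| ∈ [16, 54]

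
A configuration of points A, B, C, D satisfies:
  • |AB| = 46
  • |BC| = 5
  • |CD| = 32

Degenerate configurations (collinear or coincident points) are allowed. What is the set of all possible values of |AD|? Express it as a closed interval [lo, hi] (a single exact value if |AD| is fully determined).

|AB| ∈ {46}
|BC| ∈ {5}
|CD| ∈ {32}
|AC| ∈ [41, 51]
|BD| ∈ [27, 37]
|AD| ∈ [9, 83]

|AD| ∈ [9, 83]  (≈ [9.0000, 83.0000])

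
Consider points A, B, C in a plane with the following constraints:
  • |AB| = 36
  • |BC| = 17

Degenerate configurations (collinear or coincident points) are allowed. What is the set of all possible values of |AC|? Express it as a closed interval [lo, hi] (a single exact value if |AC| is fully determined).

|AC| ∈ [19, 53]  (≈ [19.0000, 53.0000])

|AB| ∈ {36}
|BC| ∈ {17}
|AC| ∈ [19, 53]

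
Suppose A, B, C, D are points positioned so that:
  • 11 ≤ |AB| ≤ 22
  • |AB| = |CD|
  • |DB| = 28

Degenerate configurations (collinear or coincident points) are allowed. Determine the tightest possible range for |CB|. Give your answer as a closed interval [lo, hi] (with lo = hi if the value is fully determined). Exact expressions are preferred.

|CB| ∈ [6, 50]  (≈ [6.0000, 50.0000])

|AB| ∈ [11, 22]
|BD| ∈ {28}
|CD| ∈ [11, 22]
|AD| ∈ [6, 50]
|BC| ∈ [6, 50]
|AC| ∈ [0, 72]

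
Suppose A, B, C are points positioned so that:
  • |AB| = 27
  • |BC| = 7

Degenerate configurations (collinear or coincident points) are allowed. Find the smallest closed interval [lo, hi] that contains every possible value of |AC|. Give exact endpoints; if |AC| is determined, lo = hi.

|AB| ∈ {27}
|BC| ∈ {7}
|AC| ∈ [20, 34]

|AC| ∈ [20, 34]  (≈ [20.0000, 34.0000])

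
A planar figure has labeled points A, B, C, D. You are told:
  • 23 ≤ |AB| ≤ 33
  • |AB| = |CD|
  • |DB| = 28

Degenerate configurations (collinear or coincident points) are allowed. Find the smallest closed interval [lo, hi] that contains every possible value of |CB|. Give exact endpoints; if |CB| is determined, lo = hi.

|CB| ∈ [0, 61]  (≈ [0.0000, 61.0000])

|AB| ∈ [23, 33]
|BD| ∈ {28}
|CD| ∈ [23, 33]
|AD| ∈ [0, 61]
|BC| ∈ [0, 61]
|AC| ∈ [0, 94]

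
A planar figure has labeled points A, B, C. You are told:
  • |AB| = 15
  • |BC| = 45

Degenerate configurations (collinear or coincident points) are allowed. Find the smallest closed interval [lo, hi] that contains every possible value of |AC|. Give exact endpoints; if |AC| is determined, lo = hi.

|AB| ∈ {15}
|BC| ∈ {45}
|AC| ∈ [30, 60]

|AC| ∈ [30, 60]  (≈ [30.0000, 60.0000])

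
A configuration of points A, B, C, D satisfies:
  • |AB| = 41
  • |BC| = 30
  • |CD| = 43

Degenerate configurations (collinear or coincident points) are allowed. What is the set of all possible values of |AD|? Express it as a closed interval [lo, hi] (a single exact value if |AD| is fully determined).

|AD| ∈ [0, 114]  (≈ [0.0000, 114.0000])

|AB| ∈ {41}
|BC| ∈ {30}
|CD| ∈ {43}
|AC| ∈ [11, 71]
|BD| ∈ [13, 73]
|AD| ∈ [0, 114]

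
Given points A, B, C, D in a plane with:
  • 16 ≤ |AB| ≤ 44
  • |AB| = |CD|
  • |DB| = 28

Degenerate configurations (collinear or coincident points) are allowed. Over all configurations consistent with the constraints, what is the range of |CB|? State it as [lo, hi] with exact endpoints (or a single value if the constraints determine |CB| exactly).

|AB| ∈ [16, 44]
|BD| ∈ {28}
|CD| ∈ [16, 44]
|AD| ∈ [0, 72]
|BC| ∈ [0, 72]
|AC| ∈ [0, 116]

|CB| ∈ [0, 72]  (≈ [0.0000, 72.0000])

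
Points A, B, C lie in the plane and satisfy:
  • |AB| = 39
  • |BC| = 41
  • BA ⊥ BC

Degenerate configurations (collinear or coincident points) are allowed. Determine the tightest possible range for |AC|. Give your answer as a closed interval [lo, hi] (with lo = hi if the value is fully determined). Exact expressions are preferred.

|AB| ∈ {39}
|BC| ∈ {41}
|AC| ∈ {√(3202)}

|AC| = √(3202)  (≈ 56.5862)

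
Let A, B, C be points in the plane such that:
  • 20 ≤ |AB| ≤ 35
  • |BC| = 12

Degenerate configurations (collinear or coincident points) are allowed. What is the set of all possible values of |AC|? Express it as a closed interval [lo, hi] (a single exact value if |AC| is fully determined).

|AB| ∈ [20, 35]
|BC| ∈ {12}
|AC| ∈ [8, 47]

|AC| ∈ [8, 47]  (≈ [8.0000, 47.0000])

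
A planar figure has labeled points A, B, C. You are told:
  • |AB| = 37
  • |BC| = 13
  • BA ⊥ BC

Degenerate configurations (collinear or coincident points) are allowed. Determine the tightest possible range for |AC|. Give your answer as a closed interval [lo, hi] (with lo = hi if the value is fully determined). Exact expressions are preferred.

|AC| = √(1538)  (≈ 39.2173)

|AB| ∈ {37}
|BC| ∈ {13}
|AC| ∈ {√(1538)}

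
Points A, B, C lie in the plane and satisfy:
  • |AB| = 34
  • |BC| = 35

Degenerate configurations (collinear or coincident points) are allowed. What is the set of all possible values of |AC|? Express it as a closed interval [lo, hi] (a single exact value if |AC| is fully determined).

|AC| ∈ [1, 69]  (≈ [1.0000, 69.0000])

|AB| ∈ {34}
|BC| ∈ {35}
|AC| ∈ [1, 69]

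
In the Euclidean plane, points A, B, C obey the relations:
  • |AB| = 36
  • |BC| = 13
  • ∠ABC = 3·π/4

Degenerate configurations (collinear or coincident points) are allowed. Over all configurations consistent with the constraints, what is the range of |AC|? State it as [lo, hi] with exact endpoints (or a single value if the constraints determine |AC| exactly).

|AC| = √(468·√(2) + 1465)  (≈ 46.1178)

|AB| ∈ {36}
|BC| ∈ {13}
|AC| ∈ {√(468·√(2) + 1465)}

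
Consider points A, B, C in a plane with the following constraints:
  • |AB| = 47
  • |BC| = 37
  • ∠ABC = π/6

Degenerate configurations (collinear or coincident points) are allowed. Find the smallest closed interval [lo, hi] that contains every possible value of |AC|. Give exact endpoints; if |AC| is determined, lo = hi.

|AB| ∈ {47}
|BC| ∈ {37}
|AC| ∈ {√(3578 - 1739·√(3))}

|AC| = √(3578 - 1739·√(3))  (≈ 23.7900)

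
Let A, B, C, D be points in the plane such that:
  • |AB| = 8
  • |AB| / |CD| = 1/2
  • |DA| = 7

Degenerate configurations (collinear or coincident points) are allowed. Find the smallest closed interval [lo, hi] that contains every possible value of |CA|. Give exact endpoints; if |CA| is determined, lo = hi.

|AB| ∈ {8}
|AD| ∈ {7}
|CD| ∈ {16}
|BD| ∈ [1, 15]
|AC| ∈ [9, 23]
|BC| ∈ [1, 31]

|CA| ∈ [9, 23]  (≈ [9.0000, 23.0000])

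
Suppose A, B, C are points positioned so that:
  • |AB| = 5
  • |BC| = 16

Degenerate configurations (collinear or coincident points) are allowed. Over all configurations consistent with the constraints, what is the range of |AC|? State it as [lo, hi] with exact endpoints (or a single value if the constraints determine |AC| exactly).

|AB| ∈ {5}
|BC| ∈ {16}
|AC| ∈ [11, 21]

|AC| ∈ [11, 21]  (≈ [11.0000, 21.0000])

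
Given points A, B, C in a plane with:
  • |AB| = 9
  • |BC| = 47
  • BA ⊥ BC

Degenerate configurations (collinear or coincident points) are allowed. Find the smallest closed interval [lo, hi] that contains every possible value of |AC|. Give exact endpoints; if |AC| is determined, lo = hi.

|AB| ∈ {9}
|BC| ∈ {47}
|AC| ∈ {√(2290)}

|AC| = √(2290)  (≈ 47.8539)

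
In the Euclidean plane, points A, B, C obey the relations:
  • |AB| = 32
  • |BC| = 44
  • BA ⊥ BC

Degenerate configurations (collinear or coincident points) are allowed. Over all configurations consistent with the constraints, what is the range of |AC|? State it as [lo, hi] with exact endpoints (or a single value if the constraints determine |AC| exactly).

|AB| ∈ {32}
|BC| ∈ {44}
|AC| ∈ {4·√(185)}

|AC| = 4·√(185)  (≈ 54.4059)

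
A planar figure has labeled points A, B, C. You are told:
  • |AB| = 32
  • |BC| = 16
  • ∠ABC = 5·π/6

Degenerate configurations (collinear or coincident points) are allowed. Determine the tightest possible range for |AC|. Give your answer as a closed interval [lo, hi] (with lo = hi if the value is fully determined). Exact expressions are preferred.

|AC| = 16·√(2·√(3) + 5)  (≈ 46.5490)

|AB| ∈ {32}
|BC| ∈ {16}
|AC| ∈ {16·√(2·√(3) + 5)}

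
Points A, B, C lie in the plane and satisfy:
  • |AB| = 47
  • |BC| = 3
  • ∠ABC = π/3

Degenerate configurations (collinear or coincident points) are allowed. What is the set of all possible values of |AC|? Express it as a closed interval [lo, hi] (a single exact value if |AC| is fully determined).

|AB| ∈ {47}
|BC| ∈ {3}
|AC| ∈ {√(2077)}

|AC| = √(2077)  (≈ 45.5741)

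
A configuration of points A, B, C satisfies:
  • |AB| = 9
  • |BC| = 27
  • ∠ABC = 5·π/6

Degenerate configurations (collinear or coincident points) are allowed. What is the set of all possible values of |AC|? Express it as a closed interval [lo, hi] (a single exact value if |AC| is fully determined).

|AB| ∈ {9}
|BC| ∈ {27}
|AC| ∈ {9·√(3·√(3) + 10)}

|AC| = 9·√(3·√(3) + 10)  (≈ 35.0840)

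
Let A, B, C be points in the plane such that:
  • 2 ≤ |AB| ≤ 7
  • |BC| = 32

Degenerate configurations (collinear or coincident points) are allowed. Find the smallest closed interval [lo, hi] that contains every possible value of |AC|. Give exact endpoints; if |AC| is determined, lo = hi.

|AC| ∈ [25, 39]  (≈ [25.0000, 39.0000])

|AB| ∈ [2, 7]
|BC| ∈ {32}
|AC| ∈ [25, 39]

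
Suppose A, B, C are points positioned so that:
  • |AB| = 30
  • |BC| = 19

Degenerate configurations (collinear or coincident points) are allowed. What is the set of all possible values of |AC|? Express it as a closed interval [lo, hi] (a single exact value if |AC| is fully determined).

|AC| ∈ [11, 49]  (≈ [11.0000, 49.0000])

|AB| ∈ {30}
|BC| ∈ {19}
|AC| ∈ [11, 49]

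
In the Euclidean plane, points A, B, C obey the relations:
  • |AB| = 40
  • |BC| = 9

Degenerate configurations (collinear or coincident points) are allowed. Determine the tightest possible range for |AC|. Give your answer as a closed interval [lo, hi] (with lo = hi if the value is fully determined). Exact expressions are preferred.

|AB| ∈ {40}
|BC| ∈ {9}
|AC| ∈ [31, 49]

|AC| ∈ [31, 49]  (≈ [31.0000, 49.0000])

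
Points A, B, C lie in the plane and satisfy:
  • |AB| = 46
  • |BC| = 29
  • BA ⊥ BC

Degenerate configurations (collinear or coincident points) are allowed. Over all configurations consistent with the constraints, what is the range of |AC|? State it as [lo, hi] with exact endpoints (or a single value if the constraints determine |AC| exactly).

|AC| = √(2957)  (≈ 54.3783)

|AB| ∈ {46}
|BC| ∈ {29}
|AC| ∈ {√(2957)}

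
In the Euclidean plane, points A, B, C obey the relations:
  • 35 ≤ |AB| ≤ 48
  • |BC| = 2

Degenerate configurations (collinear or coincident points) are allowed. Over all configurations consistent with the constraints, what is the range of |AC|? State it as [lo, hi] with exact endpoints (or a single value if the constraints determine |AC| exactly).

|AC| ∈ [33, 50]  (≈ [33.0000, 50.0000])

|AB| ∈ [35, 48]
|BC| ∈ {2}
|AC| ∈ [33, 50]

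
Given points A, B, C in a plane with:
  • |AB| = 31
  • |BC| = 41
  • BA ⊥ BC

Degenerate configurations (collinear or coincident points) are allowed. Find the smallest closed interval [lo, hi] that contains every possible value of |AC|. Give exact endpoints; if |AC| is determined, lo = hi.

|AC| = √(2642)  (≈ 51.4004)

|AB| ∈ {31}
|BC| ∈ {41}
|AC| ∈ {√(2642)}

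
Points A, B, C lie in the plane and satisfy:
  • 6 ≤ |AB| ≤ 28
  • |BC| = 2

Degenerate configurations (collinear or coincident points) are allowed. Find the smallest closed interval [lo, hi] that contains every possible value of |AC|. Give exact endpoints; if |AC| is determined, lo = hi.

|AB| ∈ [6, 28]
|BC| ∈ {2}
|AC| ∈ [4, 30]

|AC| ∈ [4, 30]  (≈ [4.0000, 30.0000])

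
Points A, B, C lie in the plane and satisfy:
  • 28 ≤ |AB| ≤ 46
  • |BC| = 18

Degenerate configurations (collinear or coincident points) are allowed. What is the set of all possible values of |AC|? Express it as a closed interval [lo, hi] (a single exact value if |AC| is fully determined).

|AB| ∈ [28, 46]
|BC| ∈ {18}
|AC| ∈ [10, 64]

|AC| ∈ [10, 64]  (≈ [10.0000, 64.0000])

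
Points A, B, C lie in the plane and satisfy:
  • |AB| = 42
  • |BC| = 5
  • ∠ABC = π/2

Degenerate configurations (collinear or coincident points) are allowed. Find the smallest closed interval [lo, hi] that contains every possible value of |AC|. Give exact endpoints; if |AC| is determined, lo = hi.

|AC| = √(1789)  (≈ 42.2966)

|AB| ∈ {42}
|BC| ∈ {5}
|AC| ∈ {√(1789)}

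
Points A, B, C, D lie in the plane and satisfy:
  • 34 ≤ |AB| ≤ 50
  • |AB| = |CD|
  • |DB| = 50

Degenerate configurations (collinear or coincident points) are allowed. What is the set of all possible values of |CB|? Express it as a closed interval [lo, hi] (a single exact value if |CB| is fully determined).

|CB| ∈ [0, 100]  (≈ [0.0000, 100.0000])

|AB| ∈ [34, 50]
|BD| ∈ {50}
|CD| ∈ [34, 50]
|AD| ∈ [0, 100]
|BC| ∈ [0, 100]
|AC| ∈ [0, 150]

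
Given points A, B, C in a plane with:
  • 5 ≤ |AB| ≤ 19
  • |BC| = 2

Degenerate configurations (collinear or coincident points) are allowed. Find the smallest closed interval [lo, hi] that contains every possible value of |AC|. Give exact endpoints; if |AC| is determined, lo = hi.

|AB| ∈ [5, 19]
|BC| ∈ {2}
|AC| ∈ [3, 21]

|AC| ∈ [3, 21]  (≈ [3.0000, 21.0000])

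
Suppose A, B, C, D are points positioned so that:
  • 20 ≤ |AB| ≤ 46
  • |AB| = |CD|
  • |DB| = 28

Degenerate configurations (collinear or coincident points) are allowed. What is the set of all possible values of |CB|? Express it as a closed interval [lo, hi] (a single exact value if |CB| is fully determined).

|CB| ∈ [0, 74]  (≈ [0.0000, 74.0000])

|AB| ∈ [20, 46]
|BD| ∈ {28}
|CD| ∈ [20, 46]
|AD| ∈ [0, 74]
|BC| ∈ [0, 74]
|AC| ∈ [0, 120]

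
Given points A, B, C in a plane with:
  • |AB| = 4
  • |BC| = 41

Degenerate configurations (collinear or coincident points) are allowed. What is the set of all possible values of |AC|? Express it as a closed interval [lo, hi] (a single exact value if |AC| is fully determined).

|AC| ∈ [37, 45]  (≈ [37.0000, 45.0000])

|AB| ∈ {4}
|BC| ∈ {41}
|AC| ∈ [37, 45]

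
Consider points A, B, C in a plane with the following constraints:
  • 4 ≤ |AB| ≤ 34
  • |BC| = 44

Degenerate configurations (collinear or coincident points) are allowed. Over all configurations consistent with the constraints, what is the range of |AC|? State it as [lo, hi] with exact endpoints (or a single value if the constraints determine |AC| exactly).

|AB| ∈ [4, 34]
|BC| ∈ {44}
|AC| ∈ [10, 78]

|AC| ∈ [10, 78]  (≈ [10.0000, 78.0000])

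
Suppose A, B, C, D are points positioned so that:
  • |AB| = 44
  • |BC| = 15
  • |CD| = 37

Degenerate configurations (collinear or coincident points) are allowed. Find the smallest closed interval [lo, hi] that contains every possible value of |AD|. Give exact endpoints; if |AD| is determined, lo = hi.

|AB| ∈ {44}
|BC| ∈ {15}
|CD| ∈ {37}
|AC| ∈ [29, 59]
|BD| ∈ [22, 52]
|AD| ∈ [0, 96]

|AD| ∈ [0, 96]  (≈ [0.0000, 96.0000])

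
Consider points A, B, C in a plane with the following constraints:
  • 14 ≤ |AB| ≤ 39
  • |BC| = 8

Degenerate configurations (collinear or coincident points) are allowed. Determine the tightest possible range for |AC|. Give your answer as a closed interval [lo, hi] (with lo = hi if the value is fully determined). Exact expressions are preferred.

|AB| ∈ [14, 39]
|BC| ∈ {8}
|AC| ∈ [6, 47]

|AC| ∈ [6, 47]  (≈ [6.0000, 47.0000])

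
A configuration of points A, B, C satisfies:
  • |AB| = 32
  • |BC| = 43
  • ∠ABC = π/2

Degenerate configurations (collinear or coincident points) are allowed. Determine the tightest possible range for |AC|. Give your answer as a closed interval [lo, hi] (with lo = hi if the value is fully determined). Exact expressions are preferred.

|AB| ∈ {32}
|BC| ∈ {43}
|AC| ∈ {13·√(17)}

|AC| = 13·√(17)  (≈ 53.6004)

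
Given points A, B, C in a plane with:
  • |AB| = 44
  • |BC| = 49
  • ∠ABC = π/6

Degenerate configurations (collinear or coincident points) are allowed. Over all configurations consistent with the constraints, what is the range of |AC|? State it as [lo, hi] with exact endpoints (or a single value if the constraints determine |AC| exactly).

|AC| = √(4337 - 2156·√(3))  (≈ 24.5499)

|AB| ∈ {44}
|BC| ∈ {49}
|AC| ∈ {√(4337 - 2156·√(3))}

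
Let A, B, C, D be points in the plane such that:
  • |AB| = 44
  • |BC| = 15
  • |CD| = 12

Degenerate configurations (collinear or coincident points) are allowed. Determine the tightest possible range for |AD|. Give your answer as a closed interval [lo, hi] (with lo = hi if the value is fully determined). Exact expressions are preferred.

|AB| ∈ {44}
|BC| ∈ {15}
|CD| ∈ {12}
|AC| ∈ [29, 59]
|BD| ∈ [3, 27]
|AD| ∈ [17, 71]

|AD| ∈ [17, 71]  (≈ [17.0000, 71.0000])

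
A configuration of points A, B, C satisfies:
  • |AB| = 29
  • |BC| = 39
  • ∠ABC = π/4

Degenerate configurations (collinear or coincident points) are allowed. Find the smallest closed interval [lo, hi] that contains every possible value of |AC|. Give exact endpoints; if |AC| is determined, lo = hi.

|AC| = √(2362 - 1131·√(2))  (≈ 27.6138)

|AB| ∈ {29}
|BC| ∈ {39}
|AC| ∈ {√(2362 - 1131·√(2))}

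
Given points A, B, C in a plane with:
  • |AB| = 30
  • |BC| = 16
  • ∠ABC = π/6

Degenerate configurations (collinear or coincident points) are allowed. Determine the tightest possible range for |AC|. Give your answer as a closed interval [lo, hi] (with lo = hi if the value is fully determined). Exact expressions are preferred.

|AB| ∈ {30}
|BC| ∈ {16}
|AC| ∈ {2·√(289 - 120·√(3))}

|AC| = 2·√(289 - 120·√(3))  (≈ 18.0171)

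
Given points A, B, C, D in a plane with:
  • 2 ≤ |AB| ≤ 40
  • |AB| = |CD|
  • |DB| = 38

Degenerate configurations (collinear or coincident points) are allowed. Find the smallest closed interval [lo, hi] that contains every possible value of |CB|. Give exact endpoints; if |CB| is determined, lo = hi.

|CB| ∈ [0, 78]  (≈ [0.0000, 78.0000])

|AB| ∈ [2, 40]
|BD| ∈ {38}
|CD| ∈ [2, 40]
|AD| ∈ [0, 78]
|BC| ∈ [0, 78]
|AC| ∈ [0, 118]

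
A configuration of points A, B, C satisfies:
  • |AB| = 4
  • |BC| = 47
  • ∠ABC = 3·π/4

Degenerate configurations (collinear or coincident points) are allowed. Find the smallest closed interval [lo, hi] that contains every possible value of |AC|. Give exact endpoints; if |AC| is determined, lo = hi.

|AB| ∈ {4}
|BC| ∈ {47}
|AC| ∈ {√(188·√(2) + 2225)}

|AC| = √(188·√(2) + 2225)  (≈ 49.9086)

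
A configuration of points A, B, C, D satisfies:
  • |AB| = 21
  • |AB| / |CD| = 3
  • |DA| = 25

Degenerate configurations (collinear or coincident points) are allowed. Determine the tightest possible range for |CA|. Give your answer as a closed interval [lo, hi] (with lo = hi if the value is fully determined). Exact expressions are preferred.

|CA| ∈ [18, 32]  (≈ [18.0000, 32.0000])

|AB| ∈ {21}
|AD| ∈ {25}
|CD| ∈ {7}
|BD| ∈ [4, 46]
|AC| ∈ [18, 32]
|BC| ∈ [0, 53]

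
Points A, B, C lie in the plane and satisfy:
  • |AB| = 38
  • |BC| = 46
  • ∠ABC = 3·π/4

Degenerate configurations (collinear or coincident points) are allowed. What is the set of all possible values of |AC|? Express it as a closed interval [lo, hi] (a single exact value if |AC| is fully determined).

|AB| ∈ {38}
|BC| ∈ {46}
|AC| ∈ {2·√(437·√(2) + 890)}

|AC| = 2·√(437·√(2) + 890)  (≈ 77.6662)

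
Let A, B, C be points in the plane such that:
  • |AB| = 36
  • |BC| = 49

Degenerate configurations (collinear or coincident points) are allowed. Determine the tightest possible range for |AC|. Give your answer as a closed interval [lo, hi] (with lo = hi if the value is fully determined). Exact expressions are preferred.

|AC| ∈ [13, 85]  (≈ [13.0000, 85.0000])

|AB| ∈ {36}
|BC| ∈ {49}
|AC| ∈ [13, 85]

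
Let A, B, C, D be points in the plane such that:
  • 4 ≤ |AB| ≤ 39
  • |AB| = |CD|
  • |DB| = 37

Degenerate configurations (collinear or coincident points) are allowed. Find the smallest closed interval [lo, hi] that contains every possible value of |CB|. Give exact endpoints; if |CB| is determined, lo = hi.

|CB| ∈ [0, 76]  (≈ [0.0000, 76.0000])

|AB| ∈ [4, 39]
|BD| ∈ {37}
|CD| ∈ [4, 39]
|AD| ∈ [0, 76]
|BC| ∈ [0, 76]
|AC| ∈ [0, 115]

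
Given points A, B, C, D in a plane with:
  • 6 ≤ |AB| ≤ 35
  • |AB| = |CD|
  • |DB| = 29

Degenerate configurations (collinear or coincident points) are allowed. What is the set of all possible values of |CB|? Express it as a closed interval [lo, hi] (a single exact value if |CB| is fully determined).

|CB| ∈ [0, 64]  (≈ [0.0000, 64.0000])

|AB| ∈ [6, 35]
|BD| ∈ {29}
|CD| ∈ [6, 35]
|AD| ∈ [0, 64]
|BC| ∈ [0, 64]
|AC| ∈ [0, 99]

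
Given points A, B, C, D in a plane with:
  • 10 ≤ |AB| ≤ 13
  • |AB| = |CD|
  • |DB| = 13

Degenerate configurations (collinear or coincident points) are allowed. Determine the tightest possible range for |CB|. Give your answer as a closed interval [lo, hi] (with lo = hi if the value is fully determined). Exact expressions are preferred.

|AB| ∈ [10, 13]
|BD| ∈ {13}
|CD| ∈ [10, 13]
|AD| ∈ [0, 26]
|BC| ∈ [0, 26]
|AC| ∈ [0, 39]

|CB| ∈ [0, 26]  (≈ [0.0000, 26.0000])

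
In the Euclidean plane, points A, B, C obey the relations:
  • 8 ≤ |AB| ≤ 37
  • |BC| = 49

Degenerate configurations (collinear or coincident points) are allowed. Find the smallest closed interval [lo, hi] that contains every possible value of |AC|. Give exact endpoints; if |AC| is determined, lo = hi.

|AC| ∈ [12, 86]  (≈ [12.0000, 86.0000])

|AB| ∈ [8, 37]
|BC| ∈ {49}
|AC| ∈ [12, 86]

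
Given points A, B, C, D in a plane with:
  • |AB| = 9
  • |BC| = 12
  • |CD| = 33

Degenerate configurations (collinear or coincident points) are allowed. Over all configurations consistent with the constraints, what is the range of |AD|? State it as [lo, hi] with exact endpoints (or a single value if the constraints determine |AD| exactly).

|AB| ∈ {9}
|BC| ∈ {12}
|CD| ∈ {33}
|AC| ∈ [3, 21]
|BD| ∈ [21, 45]
|AD| ∈ [12, 54]

|AD| ∈ [12, 54]  (≈ [12.0000, 54.0000])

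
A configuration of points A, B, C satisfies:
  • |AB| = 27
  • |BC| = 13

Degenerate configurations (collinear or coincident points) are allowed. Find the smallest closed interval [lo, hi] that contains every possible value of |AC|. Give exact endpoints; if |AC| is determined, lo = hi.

|AB| ∈ {27}
|BC| ∈ {13}
|AC| ∈ [14, 40]

|AC| ∈ [14, 40]  (≈ [14.0000, 40.0000])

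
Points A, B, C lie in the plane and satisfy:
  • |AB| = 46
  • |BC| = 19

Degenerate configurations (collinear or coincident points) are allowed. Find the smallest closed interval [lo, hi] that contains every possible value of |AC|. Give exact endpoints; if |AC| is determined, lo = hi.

|AB| ∈ {46}
|BC| ∈ {19}
|AC| ∈ [27, 65]

|AC| ∈ [27, 65]  (≈ [27.0000, 65.0000])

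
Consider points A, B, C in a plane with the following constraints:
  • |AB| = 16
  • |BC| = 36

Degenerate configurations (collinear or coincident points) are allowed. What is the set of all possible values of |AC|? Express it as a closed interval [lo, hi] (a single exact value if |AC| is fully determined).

|AC| ∈ [20, 52]  (≈ [20.0000, 52.0000])

|AB| ∈ {16}
|BC| ∈ {36}
|AC| ∈ [20, 52]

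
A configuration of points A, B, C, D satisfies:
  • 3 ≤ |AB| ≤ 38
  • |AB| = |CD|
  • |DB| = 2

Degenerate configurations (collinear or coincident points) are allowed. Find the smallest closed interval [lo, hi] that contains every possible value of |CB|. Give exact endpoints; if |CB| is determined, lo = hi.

|AB| ∈ [3, 38]
|BD| ∈ {2}
|CD| ∈ [3, 38]
|AD| ∈ [1, 40]
|BC| ∈ [1, 40]
|AC| ∈ [0, 78]

|CB| ∈ [1, 40]  (≈ [1.0000, 40.0000])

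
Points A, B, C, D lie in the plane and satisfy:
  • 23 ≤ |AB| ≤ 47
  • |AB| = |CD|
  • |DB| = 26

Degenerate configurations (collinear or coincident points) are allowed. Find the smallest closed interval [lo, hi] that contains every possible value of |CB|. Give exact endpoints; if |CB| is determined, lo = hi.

|AB| ∈ [23, 47]
|BD| ∈ {26}
|CD| ∈ [23, 47]
|AD| ∈ [0, 73]
|BC| ∈ [0, 73]
|AC| ∈ [0, 120]

|CB| ∈ [0, 73]  (≈ [0.0000, 73.0000])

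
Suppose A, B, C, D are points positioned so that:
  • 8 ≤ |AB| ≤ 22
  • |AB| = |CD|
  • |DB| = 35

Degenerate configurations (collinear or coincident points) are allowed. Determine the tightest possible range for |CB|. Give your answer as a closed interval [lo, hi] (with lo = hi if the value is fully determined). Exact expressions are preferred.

|AB| ∈ [8, 22]
|BD| ∈ {35}
|CD| ∈ [8, 22]
|AD| ∈ [13, 57]
|BC| ∈ [13, 57]
|AC| ∈ [0, 79]

|CB| ∈ [13, 57]  (≈ [13.0000, 57.0000])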